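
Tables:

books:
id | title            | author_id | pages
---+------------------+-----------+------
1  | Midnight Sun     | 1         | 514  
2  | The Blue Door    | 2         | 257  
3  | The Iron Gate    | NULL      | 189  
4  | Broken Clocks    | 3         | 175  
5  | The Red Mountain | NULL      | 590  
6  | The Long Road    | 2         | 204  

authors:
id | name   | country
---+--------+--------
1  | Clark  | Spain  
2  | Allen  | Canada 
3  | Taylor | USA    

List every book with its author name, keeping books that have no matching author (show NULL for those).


LEFT JOIN keeps every row from books (the left table); where author_id has no match in authors, the author columns become NULL. Walk through each book:
  - book 1 (Midnight Sun): author_id=1 -> matches Clark
  - book 2 (The Blue Door): author_id=2 -> matches Allen
  - book 3 (The Iron Gate): author_id=NULL, no match -> kept with NULL
  - book 4 (Broken Clocks): author_id=3 -> matches Taylor
  - book 5 (The Red Mountain): author_id=NULL, no match -> kept with NULL
  - book 6 (The Long Road): author_id=2 -> matches Allen
All 6 rows appear; 2 have NULL author.

SQL:
SELECT a.title, b.name AS author
FROM books a
LEFT JOIN authors b ON a.author_id = b.id

Result:
title            | author
-----------------+-------
Midnight Sun     | Clark 
The Blue Door    | Allen 
The Iron Gate    | NULL  
Broken Clocks    | Taylor
The Red Mountain | NULL  
The Long Road    | Allen 


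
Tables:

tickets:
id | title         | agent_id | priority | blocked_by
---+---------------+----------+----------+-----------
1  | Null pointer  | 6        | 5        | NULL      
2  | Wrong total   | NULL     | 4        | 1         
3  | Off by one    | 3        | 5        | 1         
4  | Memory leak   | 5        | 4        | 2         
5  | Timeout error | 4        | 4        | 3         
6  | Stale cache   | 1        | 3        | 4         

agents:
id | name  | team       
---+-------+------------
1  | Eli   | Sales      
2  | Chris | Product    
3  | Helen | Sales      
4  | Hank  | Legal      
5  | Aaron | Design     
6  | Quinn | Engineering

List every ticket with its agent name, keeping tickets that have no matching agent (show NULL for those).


LEFT JOIN keeps every row from tickets (the left table); where agent_id has no match in agents, the agent columns become NULL. Walk through each ticket:
  - ticket 1 (Null pointer): agent_id=6 -> matches Quinn
  - ticket 2 (Wrong total): agent_id=NULL, no match -> kept with NULL
  - ticket 3 (Off by one): agent_id=3 -> matches Helen
  - ticket 4 (Memory leak): agent_id=5 -> matches Aaron
  - ticket 5 (Timeout error): agent_id=4 -> matches Hank
  - ticket 6 (Stale cache): agent_id=1 -> matches Eli
All 6 rows appear; 1 has NULL agent.

SQL:
SELECT a.title, b.name AS agent
FROM tickets a
LEFT JOIN agents b ON a.agent_id = b.id

Result:
title         | agent
--------------+------
Null pointer  | Quinn
Wrong total   | NULL 
Off by one    | Helen
Memory leak   | Aaron
Timeout error | Hank 
Stale cache   | Eli  


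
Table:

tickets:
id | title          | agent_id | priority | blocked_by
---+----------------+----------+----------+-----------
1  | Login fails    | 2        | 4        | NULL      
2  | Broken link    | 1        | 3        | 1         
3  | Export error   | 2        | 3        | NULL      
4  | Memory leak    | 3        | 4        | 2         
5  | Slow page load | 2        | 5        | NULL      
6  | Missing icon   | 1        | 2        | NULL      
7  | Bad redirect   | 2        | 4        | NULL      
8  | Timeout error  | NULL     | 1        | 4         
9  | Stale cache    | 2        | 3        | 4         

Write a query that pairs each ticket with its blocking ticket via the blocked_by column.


This is a self-join: tickets is joined to a second copy of itself, matching each row's blocked_by to another row's id. Use LEFT JOIN so rows with blocked_by=NULL are kept.
  - ticket 1 (Login fails): blocked_by=NULL -> NULL
  - ticket 2 (Broken link): blocked_by=1 -> Login fails
  - ticket 3 (Export error): blocked_by=NULL -> NULL
  - ticket 4 (Memory leak): blocked_by=2 -> Broken link
  - ticket 5 (Slow page load): blocked_by=NULL -> NULL
  - ticket 6 (Missing icon): blocked_by=NULL -> NULL
  - ticket 7 (Bad redirect): blocked_by=NULL -> NULL
  - ticket 8 (Timeout error): blocked_by=4 -> Memory leak
  - ticket 9 (Stale cache): blocked_by=4 -> Memory leak

SQL:
SELECT a.title AS item, b.title AS blocked_by
FROM tickets a
LEFT JOIN tickets b ON a.blocked_by = b.id

Result:
item           | blocked_by 
---------------+------------
Login fails    | NULL       
Broken link    | Login fails
Export error   | NULL       
Memory leak    | Broken link
Slow page load | NULL       
Missing icon   | NULL       
Bad redirect   | NULL       
Timeout error  | Memory leak
Stale cache    | Memory leak


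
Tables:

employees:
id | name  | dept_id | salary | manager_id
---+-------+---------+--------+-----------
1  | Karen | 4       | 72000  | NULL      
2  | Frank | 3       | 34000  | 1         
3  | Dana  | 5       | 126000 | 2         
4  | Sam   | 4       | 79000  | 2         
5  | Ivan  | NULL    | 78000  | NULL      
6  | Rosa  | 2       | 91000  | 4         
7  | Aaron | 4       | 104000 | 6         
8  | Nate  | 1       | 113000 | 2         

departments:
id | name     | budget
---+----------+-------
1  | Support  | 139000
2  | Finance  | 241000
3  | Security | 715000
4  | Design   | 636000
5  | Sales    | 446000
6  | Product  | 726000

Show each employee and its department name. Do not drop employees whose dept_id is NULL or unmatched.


LEFT JOIN keeps every row from employees (the left table); where dept_id has no match in departments, the department columns become NULL. Walk through each employee:
  - employee 1 (Karen): dept_id=4 -> matches Design
  - employee 2 (Frank): dept_id=3 -> matches Security
  - employee 3 (Dana): dept_id=5 -> matches Sales
  - employee 4 (Sam): dept_id=4 -> matches Design
  - employee 5 (Ivan): dept_id=NULL, no match -> kept with NULL
  - employee 6 (Rosa): dept_id=2 -> matches Finance
  - employee 7 (Aaron): dept_id=4 -> matches Design
  - employee 8 (Nate): dept_id=1 -> matches Support
All 8 rows appear; 1 has NULL department.

SQL:
SELECT a.name, b.name AS department
FROM employees a
LEFT JOIN departments b ON a.dept_id = b.id

Result:
name  | department
------+-----------
Karen | Design    
Frank | Security  
Dana  | Sales     
Sam   | Design    
Ivan  | NULL      
Rosa  | Finance   
Aaron | Design    
Nate  | Support   


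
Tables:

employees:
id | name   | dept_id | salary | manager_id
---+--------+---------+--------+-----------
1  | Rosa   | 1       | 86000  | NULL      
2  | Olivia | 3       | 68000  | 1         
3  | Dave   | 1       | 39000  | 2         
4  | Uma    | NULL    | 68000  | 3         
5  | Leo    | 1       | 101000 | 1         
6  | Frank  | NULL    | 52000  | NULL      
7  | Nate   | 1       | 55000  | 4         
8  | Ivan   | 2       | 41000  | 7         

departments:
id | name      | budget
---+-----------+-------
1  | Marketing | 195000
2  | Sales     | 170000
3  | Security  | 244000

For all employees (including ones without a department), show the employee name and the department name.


LEFT JOIN keeps every row from employees (the left table); where dept_id has no match in departments, the department columns become NULL. Walk through each employee:
  - employee 1 (Rosa): dept_id=1 -> matches Marketing
  - employee 2 (Olivia): dept_id=3 -> matches Security
  - employee 3 (Dave): dept_id=1 -> matches Marketing
  - employee 4 (Uma): dept_id=NULL, no match -> kept with NULL
  - employee 5 (Leo): dept_id=1 -> matches Marketing
  - employee 6 (Frank): dept_id=NULL, no match -> kept with NULL
  - employee 7 (Nate): dept_id=1 -> matches Marketing
  - employee 8 (Ivan): dept_id=2 -> matches Sales
All 8 rows appear; 2 have NULL department.

SQL:
SELECT a.name, b.name AS department
FROM employees a
LEFT JOIN departments b ON a.dept_id = b.id

Result:
name   | department
-------+-----------
Rosa   | Marketing 
Olivia | Security  
Dave   | Marketing 
Uma    | NULL      
Leo    | Marketing 
Frank  | NULL      
Nate   | Marketing 
Ivan   | Sales     


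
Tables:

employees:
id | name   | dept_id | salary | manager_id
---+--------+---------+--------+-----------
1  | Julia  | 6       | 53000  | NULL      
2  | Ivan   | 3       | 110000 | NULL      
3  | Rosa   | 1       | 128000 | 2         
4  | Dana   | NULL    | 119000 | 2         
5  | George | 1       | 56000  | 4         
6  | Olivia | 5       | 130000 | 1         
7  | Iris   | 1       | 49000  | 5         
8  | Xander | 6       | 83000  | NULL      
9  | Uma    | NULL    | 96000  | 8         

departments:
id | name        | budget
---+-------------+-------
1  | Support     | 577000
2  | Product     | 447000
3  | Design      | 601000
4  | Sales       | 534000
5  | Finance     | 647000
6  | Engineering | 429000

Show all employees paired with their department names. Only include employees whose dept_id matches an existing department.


INNER JOIN keeps only employees rows whose dept_id matches an id in departments. Walk through each employee:
  - employee 1 (Julia): dept_id=6 -> matches Engineering
  - employee 2 (Ivan): dept_id=3 -> matches Design
  - employee 3 (Rosa): dept_id=1 -> matches Support
  - employee 4 (Dana): dept_id=NULL, no match -> dropped
  - employee 5 (George): dept_id=1 -> matches Support
  - employee 6 (Olivia): dept_id=5 -> matches Finance
  - employee 7 (Iris): dept_id=1 -> matches Support
  - employee 8 (Xander): dept_id=6 -> matches Engineering
  - employee 9 (Uma): dept_id=NULL, no match -> dropped
So 2 of 9 rows are dropped.

SQL:
SELECT a.name, b.name AS department
FROM employees a
INNER JOIN departments b ON a.dept_id = b.id

Result:
name   | department 
-------+------------
Julia  | Engineering
Ivan   | Design     
Rosa   | Support    
George | Support    
Olivia | Finance    
Iris   | Support    
Xander | Engineering


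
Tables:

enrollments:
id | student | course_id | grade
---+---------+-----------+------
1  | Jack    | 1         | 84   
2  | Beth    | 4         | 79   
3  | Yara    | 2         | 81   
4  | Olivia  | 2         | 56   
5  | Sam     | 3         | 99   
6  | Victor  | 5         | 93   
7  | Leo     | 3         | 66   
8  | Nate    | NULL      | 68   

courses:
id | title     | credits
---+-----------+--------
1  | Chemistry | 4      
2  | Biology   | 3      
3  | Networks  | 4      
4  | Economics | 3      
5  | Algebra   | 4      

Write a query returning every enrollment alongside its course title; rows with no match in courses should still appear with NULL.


LEFT JOIN keeps every row from enrollments (the left table); where course_id has no match in courses, the course columns become NULL. Walk through each enrollment:
  - enrollment 1 (Jack): course_id=1 -> matches Chemistry
  - enrollment 2 (Beth): course_id=4 -> matches Economics
  - enrollment 3 (Yara): course_id=2 -> matches Biology
  - enrollment 4 (Olivia): course_id=2 -> matches Biology
  - enrollment 5 (Sam): course_id=3 -> matches Networks
  - enrollment 6 (Victor): course_id=5 -> matches Algebra
  - enrollment 7 (Leo): course_id=3 -> matches Networks
  - enrollment 8 (Nate): course_id=NULL, no match -> kept with NULL
All 8 rows appear; 1 has NULL course.

SQL:
SELECT a.student, b.title AS course
FROM enrollments a
LEFT JOIN courses b ON a.course_id = b.id

Result:
student | course   
--------+----------
Jack    | Chemistry
Beth    | Economics
Yara    | Biology  
Olivia  | Biology  
Sam     | Networks 
Victor  | Algebra  
Leo     | Networks 
Nate    | NULL     


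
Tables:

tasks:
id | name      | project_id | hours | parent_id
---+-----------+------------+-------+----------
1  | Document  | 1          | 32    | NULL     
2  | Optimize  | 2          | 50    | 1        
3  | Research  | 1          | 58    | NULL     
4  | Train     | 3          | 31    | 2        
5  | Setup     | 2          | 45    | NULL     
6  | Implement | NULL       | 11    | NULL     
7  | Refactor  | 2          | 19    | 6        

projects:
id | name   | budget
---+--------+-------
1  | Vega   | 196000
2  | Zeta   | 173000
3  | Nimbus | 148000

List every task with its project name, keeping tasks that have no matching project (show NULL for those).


LEFT JOIN keeps every row from tasks (the left table); where project_id has no match in projects, the project columns become NULL. Walk through each task:
  - task 1 (Document): project_id=1 -> matches Vega
  - task 2 (Optimize): project_id=2 -> matches Zeta
  - task 3 (Research): project_id=1 -> matches Vega
  - task 4 (Train): project_id=3 -> matches Nimbus
  - task 5 (Setup): project_id=2 -> matches Zeta
  - task 6 (Implement): project_id=NULL, no match -> kept with NULL
  - task 7 (Refactor): project_id=2 -> matches Zeta
All 7 rows appear; 1 has NULL project.

SQL:
SELECT a.name, b.name AS project
FROM tasks a
LEFT JOIN projects b ON a.project_id = b.id

Result:
name      | project
----------+--------
Document  | Vega   
Optimize  | Zeta   
Research  | Vega   
Train     | Nimbus 
Setup     | Zeta   
Implement | NULL   
Refactor  | Zeta   


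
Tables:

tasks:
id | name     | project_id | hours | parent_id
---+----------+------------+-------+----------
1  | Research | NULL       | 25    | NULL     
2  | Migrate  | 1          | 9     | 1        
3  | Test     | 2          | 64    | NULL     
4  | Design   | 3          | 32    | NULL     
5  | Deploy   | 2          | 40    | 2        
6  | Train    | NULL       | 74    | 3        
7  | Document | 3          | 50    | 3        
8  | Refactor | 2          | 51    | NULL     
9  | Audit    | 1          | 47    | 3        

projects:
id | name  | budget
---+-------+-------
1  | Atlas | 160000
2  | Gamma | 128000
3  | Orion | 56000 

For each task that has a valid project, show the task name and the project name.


INNER JOIN keeps only tasks rows whose project_id matches an id in projects. Walk through each task:
  - task 1 (Research): project_id=NULL, no match -> dropped
  - task 2 (Migrate): project_id=1 -> matches Atlas
  - task 3 (Test): project_id=2 -> matches Gamma
  - task 4 (Design): project_id=3 -> matches Orion
  - task 5 (Deploy): project_id=2 -> matches Gamma
  - task 6 (Train): project_id=NULL, no match -> dropped
  - task 7 (Document): project_id=3 -> matches Orion
  - task 8 (Refactor): project_id=2 -> matches Gamma
  - task 9 (Audit): project_id=1 -> matches Atlas
So 2 of 9 rows are dropped.

SQL:
SELECT a.name, b.name AS project
FROM tasks a
INNER JOIN projects b ON a.project_id = b.id

Result:
name     | project
---------+--------
Migrate  | Atlas  
Test     | Gamma  
Design   | Orion  
Deploy   | Gamma  
Document | Orion  
Refactor | Gamma  
Audit    | Atlas  


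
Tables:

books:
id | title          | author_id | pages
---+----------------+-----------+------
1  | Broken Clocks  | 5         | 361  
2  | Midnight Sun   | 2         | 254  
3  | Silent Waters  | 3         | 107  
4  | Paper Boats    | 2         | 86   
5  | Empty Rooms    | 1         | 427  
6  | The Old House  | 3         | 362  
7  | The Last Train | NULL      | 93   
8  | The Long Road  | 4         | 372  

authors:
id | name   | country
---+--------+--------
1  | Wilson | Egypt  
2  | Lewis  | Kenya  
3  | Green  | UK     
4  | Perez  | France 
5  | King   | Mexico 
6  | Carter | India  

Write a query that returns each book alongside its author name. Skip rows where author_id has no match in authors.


INNER JOIN keeps only books rows whose author_id matches an id in authors. Walk through each book:
  - book 1 (Broken Clocks): author_id=5 -> matches King
  - book 2 (Midnight Sun): author_id=2 -> matches Lewis
  - book 3 (Silent Waters): author_id=3 -> matches Green
  - book 4 (Paper Boats): author_id=2 -> matches Lewis
  - book 5 (Empty Rooms): author_id=1 -> matches Wilson
  - book 6 (The Old House): author_id=3 -> matches Green
  - book 7 (The Last Train): author_id=NULL, no match -> dropped
  - book 8 (The Long Road): author_id=4 -> matches Perez
So 1 of 8 rows is dropped.

SQL:
SELECT a.title, b.name AS author
FROM books a
INNER JOIN authors b ON a.author_id = b.id

Result:
title         | author
--------------+-------
Broken Clocks | King  
Midnight Sun  | Lewis 
Silent Waters | Green 
Paper Boats   | Lewis 
Empty Rooms   | Wilson
The Old House | Green 
The Long Road | Perez 


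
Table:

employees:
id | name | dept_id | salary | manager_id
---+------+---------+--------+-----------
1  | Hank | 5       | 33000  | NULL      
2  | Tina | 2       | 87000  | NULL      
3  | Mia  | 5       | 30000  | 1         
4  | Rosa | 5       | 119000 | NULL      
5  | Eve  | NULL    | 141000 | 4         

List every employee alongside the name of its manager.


This is a self-join: employees is joined to a second copy of itself, matching each row's manager_id to another row's id. Use LEFT JOIN so rows with manager_id=NULL are kept.
  - employee 1 (Hank): manager_id=NULL -> NULL
  - employee 2 (Tina): manager_id=NULL -> NULL
  - employee 3 (Mia): manager_id=1 -> Hank
  - employee 4 (Rosa): manager_id=NULL -> NULL
  - employee 5 (Eve): manager_id=4 -> Rosa

SQL:
SELECT a.name AS item, b.name AS manager
FROM employees a
LEFT JOIN employees b ON a.manager_id = b.id

Result:
item | manager
-----+--------
Hank | NULL   
Tina | NULL   
Mia  | Hank   
Rosa | NULL   
Eve  | Rosa   


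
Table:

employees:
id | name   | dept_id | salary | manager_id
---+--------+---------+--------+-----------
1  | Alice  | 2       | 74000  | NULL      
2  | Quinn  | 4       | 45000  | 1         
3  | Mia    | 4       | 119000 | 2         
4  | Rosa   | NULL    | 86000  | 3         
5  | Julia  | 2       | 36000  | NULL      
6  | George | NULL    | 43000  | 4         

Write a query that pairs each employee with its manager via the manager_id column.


This is a self-join: employees is joined to a second copy of itself, matching each row's manager_id to another row's id. Use LEFT JOIN so rows with manager_id=NULL are kept.
  - employee 1 (Alice): manager_id=NULL -> NULL
  - employee 2 (Quinn): manager_id=1 -> Alice
  - employee 3 (Mia): manager_id=2 -> Quinn
  - employee 4 (Rosa): manager_id=3 -> Mia
  - employee 5 (Julia): manager_id=NULL -> NULL
  - employee 6 (George): manager_id=4 -> Rosa

SQL:
SELECT a.name AS item, b.name AS manager
FROM employees a
LEFT JOIN employees b ON a.manager_id = b.id

Result:
item   | manager
-------+--------
Alice  | NULL   
Quinn  | Alice  
Mia    | Quinn  
Rosa   | Mia    
Julia  | NULL   
George | Rosa   


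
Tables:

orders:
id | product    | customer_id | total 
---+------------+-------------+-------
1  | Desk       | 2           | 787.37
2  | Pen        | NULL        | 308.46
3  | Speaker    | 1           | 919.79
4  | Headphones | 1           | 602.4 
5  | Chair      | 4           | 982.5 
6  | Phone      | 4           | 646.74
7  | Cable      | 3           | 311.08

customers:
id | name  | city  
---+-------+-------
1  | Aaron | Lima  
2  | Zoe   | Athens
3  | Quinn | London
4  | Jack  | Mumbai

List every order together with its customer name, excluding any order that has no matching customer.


INNER JOIN keeps only orders rows whose customer_id matches an id in customers. Walk through each order:
  - order 1 (Desk): customer_id=2 -> matches Zoe
  - order 2 (Pen): customer_id=NULL, no match -> dropped
  - order 3 (Speaker): customer_id=1 -> matches Aaron
  - order 4 (Headphones): customer_id=1 -> matches Aaron
  - order 5 (Chair): customer_id=4 -> matches Jack
  - order 6 (Phone): customer_id=4 -> matches Jack
  - order 7 (Cable): customer_id=3 -> matches Quinn
So 1 of 7 rows is dropped.

SQL:
SELECT a.product, b.name AS customer
FROM orders a
INNER JOIN customers b ON a.customer_id = b.id

Result:
product    | customer
-----------+---------
Desk       | Zoe     
Speaker    | Aaron   
Headphones | Aaron   
Chair      | Jack    
Phone      | Jack    
Cable      | Quinn   


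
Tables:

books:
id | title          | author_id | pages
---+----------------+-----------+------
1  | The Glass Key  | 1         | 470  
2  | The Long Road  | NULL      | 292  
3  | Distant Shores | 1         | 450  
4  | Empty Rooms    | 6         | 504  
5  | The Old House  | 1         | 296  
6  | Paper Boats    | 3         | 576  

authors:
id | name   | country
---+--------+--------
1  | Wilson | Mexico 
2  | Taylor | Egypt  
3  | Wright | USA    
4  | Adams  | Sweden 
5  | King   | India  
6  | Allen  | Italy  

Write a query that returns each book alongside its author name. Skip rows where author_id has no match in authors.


INNER JOIN keeps only books rows whose author_id matches an id in authors. Walk through each book:
  - book 1 (The Glass Key): author_id=1 -> matches Wilson
  - book 2 (The Long Road): author_id=NULL, no match -> dropped
  - book 3 (Distant Shores): author_id=1 -> matches Wilson
  - book 4 (Empty Rooms): author_id=6 -> matches Allen
  - book 5 (The Old House): author_id=1 -> matches Wilson
  - book 6 (Paper Boats): author_id=3 -> matches Wright
So 1 of 6 rows is dropped.

SQL:
SELECT a.title, b.name AS author
FROM books a
INNER JOIN authors b ON a.author_id = b.id

Result:
title          | author
---------------+-------
The Glass Key  | Wilson
Distant Shores | Wilson
Empty Rooms    | Allen 
The Old House  | Wilson
Paper Boats    | Wright


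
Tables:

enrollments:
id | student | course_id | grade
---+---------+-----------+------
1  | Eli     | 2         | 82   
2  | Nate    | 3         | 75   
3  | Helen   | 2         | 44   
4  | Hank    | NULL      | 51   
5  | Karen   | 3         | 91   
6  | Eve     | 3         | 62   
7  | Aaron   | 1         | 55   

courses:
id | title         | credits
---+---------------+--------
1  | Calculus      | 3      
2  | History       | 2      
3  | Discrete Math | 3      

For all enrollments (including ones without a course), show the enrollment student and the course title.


LEFT JOIN keeps every row from enrollments (the left table); where course_id has no match in courses, the course columns become NULL. Walk through each enrollment:
  - enrollment 1 (Eli): course_id=2 -> matches History
  - enrollment 2 (Nate): course_id=3 -> matches Discrete Math
  - enrollment 3 (Helen): course_id=2 -> matches History
  - enrollment 4 (Hank): course_id=NULL, no match -> kept with NULL
  - enrollment 5 (Karen): course_id=3 -> matches Discrete Math
  - enrollment 6 (Eve): course_id=3 -> matches Discrete Math
  - enrollment 7 (Aaron): course_id=1 -> matches Calculus
All 7 rows appear; 1 has NULL course.

SQL:
SELECT a.student, b.title AS course
FROM enrollments a
LEFT JOIN courses b ON a.course_id = b.id

Result:
student | course       
--------+--------------
Eli     | History      
Nate    | Discrete Math
Helen   | History      
Hank    | NULL         
Karen   | Discrete Math
Eve     | Discrete Math
Aaron   | Calculus     


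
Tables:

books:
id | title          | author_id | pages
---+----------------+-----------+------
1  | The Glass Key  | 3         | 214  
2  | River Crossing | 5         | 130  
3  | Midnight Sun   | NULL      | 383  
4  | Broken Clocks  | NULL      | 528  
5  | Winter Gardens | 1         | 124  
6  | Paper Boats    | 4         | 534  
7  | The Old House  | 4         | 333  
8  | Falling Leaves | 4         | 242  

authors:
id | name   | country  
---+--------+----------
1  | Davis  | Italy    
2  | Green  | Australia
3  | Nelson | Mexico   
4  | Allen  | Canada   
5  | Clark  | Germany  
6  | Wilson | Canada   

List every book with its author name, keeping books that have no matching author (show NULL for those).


LEFT JOIN keeps every row from books (the left table); where author_id has no match in authors, the author columns become NULL. Walk through each book:
  - book 1 (The Glass Key): author_id=3 -> matches Nelson
  - book 2 (River Crossing): author_id=5 -> matches Clark
  - book 3 (Midnight Sun): author_id=NULL, no match -> kept with NULL
  - book 4 (Broken Clocks): author_id=NULL, no match -> kept with NULL
  - book 5 (Winter Gardens): author_id=1 -> matches Davis
  - book 6 (Paper Boats): author_id=4 -> matches Allen
  - book 7 (The Old House): author_id=4 -> matches Allen
  - book 8 (Falling Leaves): author_id=4 -> matches Allen
All 8 rows appear; 2 have NULL author.

SQL:
SELECT a.title, b.name AS author
FROM books a
LEFT JOIN authors b ON a.author_id = b.id

Result:
title          | author
---------------+-------
The Glass Key  | Nelson
River Crossing | Clark 
Midnight Sun   | NULL  
Broken Clocks  | NULL  
Winter Gardens | Davis 
Paper Boats    | Allen 
The Old House  | Allen 
Falling Leaves | Allen 


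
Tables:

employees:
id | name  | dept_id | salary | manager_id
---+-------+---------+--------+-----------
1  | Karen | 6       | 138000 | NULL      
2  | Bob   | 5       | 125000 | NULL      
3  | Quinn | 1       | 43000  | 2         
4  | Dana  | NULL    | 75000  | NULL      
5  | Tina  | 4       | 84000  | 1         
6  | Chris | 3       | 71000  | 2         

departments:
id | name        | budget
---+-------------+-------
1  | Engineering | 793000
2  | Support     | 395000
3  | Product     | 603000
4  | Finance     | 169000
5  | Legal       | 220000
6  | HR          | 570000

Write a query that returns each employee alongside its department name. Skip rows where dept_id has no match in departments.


INNER JOIN keeps only employees rows whose dept_id matches an id in departments. Walk through each employee:
  - employee 1 (Karen): dept_id=6 -> matches HR
  - employee 2 (Bob): dept_id=5 -> matches Legal
  - employee 3 (Quinn): dept_id=1 -> matches Engineering
  - employee 4 (Dana): dept_id=NULL, no match -> dropped
  - employee 5 (Tina): dept_id=4 -> matches Finance
  - employee 6 (Chris): dept_id=3 -> matches Product
So 1 of 6 rows is dropped.

SQL:
SELECT a.name, b.name AS department
FROM employees a
INNER JOIN departments b ON a.dept_id = b.id

Result:
name  | department 
------+------------
Karen | HR         
Bob   | Legal      
Quinn | Engineering
Tina  | Finance    
Chris | Product    


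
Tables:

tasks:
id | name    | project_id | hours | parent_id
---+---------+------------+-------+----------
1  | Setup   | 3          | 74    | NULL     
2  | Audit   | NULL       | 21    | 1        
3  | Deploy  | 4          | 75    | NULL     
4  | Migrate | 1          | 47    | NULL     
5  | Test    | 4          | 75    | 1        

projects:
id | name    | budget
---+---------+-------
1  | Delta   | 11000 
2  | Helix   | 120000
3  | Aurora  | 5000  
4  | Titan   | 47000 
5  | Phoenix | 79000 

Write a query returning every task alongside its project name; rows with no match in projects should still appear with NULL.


LEFT JOIN keeps every row from tasks (the left table); where project_id has no match in projects, the project columns become NULL. Walk through each task:
  - task 1 (Setup): project_id=3 -> matches Aurora
  - task 2 (Audit): project_id=NULL, no match -> kept with NULL
  - task 3 (Deploy): project_id=4 -> matches Titan
  - task 4 (Migrate): project_id=1 -> matches Delta
  - task 5 (Test): project_id=4 -> matches Titan
All 5 rows appear; 1 has NULL project.

SQL:
SELECT a.name, b.name AS project
FROM tasks a
LEFT JOIN projects b ON a.project_id = b.id

Result:
name    | project
--------+--------
Setup   | Aurora 
Audit   | NULL   
Deploy  | Titan  
Migrate | Delta  
Test    | Titan  


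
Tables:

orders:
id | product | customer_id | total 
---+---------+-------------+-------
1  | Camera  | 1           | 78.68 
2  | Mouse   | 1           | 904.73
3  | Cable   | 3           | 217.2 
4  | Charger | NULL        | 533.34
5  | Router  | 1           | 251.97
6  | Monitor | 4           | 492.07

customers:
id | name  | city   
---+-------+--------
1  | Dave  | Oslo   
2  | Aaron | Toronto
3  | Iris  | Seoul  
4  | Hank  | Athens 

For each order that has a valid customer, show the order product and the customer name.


INNER JOIN keeps only orders rows whose customer_id matches an id in customers. Walk through each order:
  - order 1 (Camera): customer_id=1 -> matches Dave
  - order 2 (Mouse): customer_id=1 -> matches Dave
  - order 3 (Cable): customer_id=3 -> matches Iris
  - order 4 (Charger): customer_id=NULL, no match -> dropped
  - order 5 (Router): customer_id=1 -> matches Dave
  - order 6 (Monitor): customer_id=4 -> matches Hank
So 1 of 6 rows is dropped.

SQL:
SELECT a.product, b.name AS customer
FROM orders a
INNER JOIN customers b ON a.customer_id = b.id

Result:
product | customer
--------+---------
Camera  | Dave    
Mouse   | Dave    
Cable   | Iris    
Router  | Dave    
Monitor | Hank    


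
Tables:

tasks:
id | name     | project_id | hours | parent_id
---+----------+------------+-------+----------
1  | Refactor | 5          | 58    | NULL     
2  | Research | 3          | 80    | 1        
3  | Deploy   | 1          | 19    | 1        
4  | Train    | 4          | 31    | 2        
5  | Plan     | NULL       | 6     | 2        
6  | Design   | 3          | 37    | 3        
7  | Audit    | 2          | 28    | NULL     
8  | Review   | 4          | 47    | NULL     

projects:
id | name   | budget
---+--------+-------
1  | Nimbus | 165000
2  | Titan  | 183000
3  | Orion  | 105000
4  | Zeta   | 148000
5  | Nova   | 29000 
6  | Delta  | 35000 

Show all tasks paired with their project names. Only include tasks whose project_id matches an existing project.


INNER JOIN keeps only tasks rows whose project_id matches an id in projects. Walk through each task:
  - task 1 (Refactor): project_id=5 -> matches Nova
  - task 2 (Research): project_id=3 -> matches Orion
  - task 3 (Deploy): project_id=1 -> matches Nimbus
  - task 4 (Train): project_id=4 -> matches Zeta
  - task 5 (Plan): project_id=NULL, no match -> dropped
  - task 6 (Design): project_id=3 -> matches Orion
  - task 7 (Audit): project_id=2 -> matches Titan
  - task 8 (Review): project_id=4 -> matches Zeta
So 1 of 8 rows is dropped.

SQL:
SELECT a.name, b.name AS project
FROM tasks a
INNER JOIN projects b ON a.project_id = b.id

Result:
name     | project
---------+--------
Refactor | Nova   
Research | Orion  
Deploy   | Nimbus 
Train    | Zeta   
Design   | Orion  
Audit    | Titan  
Review   | Zeta   


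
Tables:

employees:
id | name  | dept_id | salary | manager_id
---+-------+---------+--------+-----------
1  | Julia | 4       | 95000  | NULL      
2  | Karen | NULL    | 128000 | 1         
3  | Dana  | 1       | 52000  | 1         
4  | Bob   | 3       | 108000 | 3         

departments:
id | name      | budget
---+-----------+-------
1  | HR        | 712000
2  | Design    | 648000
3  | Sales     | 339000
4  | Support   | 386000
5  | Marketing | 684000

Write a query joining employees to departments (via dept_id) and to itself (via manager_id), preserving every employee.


Two LEFT JOINs from the same base table employees: one to departments via dept_id, one to employees itself via manager_id. Both are LEFT so every employee is preserved.
Match against departments:
  - employee 1 (Julia): dept_id=4 -> matches Support
  - employee 2 (Karen): dept_id=NULL, no match -> kept with NULL
  - employee 3 (Dana): dept_id=1 -> matches HR
  - employee 4 (Bob): dept_id=3 -> matches Sales
Match against employees (self):
  - employee 1 (Julia): manager_id=NULL -> NULL
  - employee 2 (Karen): manager_id=1 -> Julia
  - employee 3 (Dana): manager_id=1 -> Julia
  - employee 4 (Bob): manager_id=3 -> Dana

SQL:
SELECT a.name, b.name AS department, c.name AS manager
FROM employees a
LEFT JOIN departments b ON a.dept_id = b.id
LEFT JOIN employees c ON a.manager_id = c.id

Result:
name  | department | manager
------+------------+--------
Julia | Support    | NULL   
Karen | NULL       | Julia  
Dana  | HR         | Julia  
Bob   | Sales      | Dana   


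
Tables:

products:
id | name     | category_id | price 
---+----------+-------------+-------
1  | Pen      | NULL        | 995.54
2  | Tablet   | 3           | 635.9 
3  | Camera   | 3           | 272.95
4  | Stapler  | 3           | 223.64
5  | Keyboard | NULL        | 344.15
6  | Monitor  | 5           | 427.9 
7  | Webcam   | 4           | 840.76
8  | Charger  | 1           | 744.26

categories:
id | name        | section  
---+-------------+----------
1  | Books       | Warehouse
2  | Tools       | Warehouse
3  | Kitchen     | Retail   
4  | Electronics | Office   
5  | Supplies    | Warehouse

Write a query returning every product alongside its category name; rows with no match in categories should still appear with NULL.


LEFT JOIN keeps every row from products (the left table); where category_id has no match in categories, the category columns become NULL. Walk through each product:
  - product 1 (Pen): category_id=NULL, no match -> kept with NULL
  - product 2 (Tablet): category_id=3 -> matches Kitchen
  - product 3 (Camera): category_id=3 -> matches Kitchen
  - product 4 (Stapler): category_id=3 -> matches Kitchen
  - product 5 (Keyboard): category_id=NULL, no match -> kept with NULL
  - product 6 (Monitor): category_id=5 -> matches Supplies
  - product 7 (Webcam): category_id=4 -> matches Electronics
  - product 8 (Charger): category_id=1 -> matches Books
All 8 rows appear; 2 have NULL category.

SQL:
SELECT a.name, b.name AS category
FROM products a
LEFT JOIN categories b ON a.category_id = b.id

Result:
name     | category   
---------+------------
Pen      | NULL       
Tablet   | Kitchen    
Camera   | Kitchen    
Stapler  | Kitchen    
Keyboard | NULL       
Monitor  | Supplies   
Webcam   | Electronics
Charger  | Books      


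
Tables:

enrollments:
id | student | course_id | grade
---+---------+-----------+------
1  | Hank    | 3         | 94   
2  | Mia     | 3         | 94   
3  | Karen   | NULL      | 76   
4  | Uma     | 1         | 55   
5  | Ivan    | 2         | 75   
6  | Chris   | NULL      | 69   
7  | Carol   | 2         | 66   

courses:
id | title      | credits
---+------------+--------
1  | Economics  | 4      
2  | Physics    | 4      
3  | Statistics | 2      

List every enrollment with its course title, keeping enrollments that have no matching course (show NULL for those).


LEFT JOIN keeps every row from enrollments (the left table); where course_id has no match in courses, the course columns become NULL. Walk through each enrollment:
  - enrollment 1 (Hank): course_id=3 -> matches Statistics
  - enrollment 2 (Mia): course_id=3 -> matches Statistics
  - enrollment 3 (Karen): course_id=NULL, no match -> kept with NULL
  - enrollment 4 (Uma): course_id=1 -> matches Economics
  - enrollment 5 (Ivan): course_id=2 -> matches Physics
  - enrollment 6 (Chris): course_id=NULL, no match -> kept with NULL
  - enrollment 7 (Carol): course_id=2 -> matches Physics
All 7 rows appear; 2 have NULL course.

SQL:
SELECT a.student, b.title AS course
FROM enrollments a
LEFT JOIN courses b ON a.course_id = b.id

Result:
student | course    
--------+-----------
Hank    | Statistics
Mia     | Statistics
Karen   | NULL      
Uma     | Economics 
Ivan    | Physics   
Chris   | NULL      
Carol   | Physics   


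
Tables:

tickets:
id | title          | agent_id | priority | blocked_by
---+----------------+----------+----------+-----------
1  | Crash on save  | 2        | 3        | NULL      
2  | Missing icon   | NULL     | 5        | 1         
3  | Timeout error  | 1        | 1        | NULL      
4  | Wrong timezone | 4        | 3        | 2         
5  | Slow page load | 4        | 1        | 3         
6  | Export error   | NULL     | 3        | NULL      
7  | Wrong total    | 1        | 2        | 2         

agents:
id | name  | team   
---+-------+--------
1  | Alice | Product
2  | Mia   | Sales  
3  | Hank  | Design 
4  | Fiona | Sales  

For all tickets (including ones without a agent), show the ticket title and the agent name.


LEFT JOIN keeps every row from tickets (the left table); where agent_id has no match in agents, the agent columns become NULL. Walk through each ticket:
  - ticket 1 (Crash on save): agent_id=2 -> matches Mia
  - ticket 2 (Missing icon): agent_id=NULL, no match -> kept with NULL
  - ticket 3 (Timeout error): agent_id=1 -> matches Alice
  - ticket 4 (Wrong timezone): agent_id=4 -> matches Fiona
  - ticket 5 (Slow page load): agent_id=4 -> matches Fiona
  - ticket 6 (Export error): agent_id=NULL, no match -> kept with NULL
  - ticket 7 (Wrong total): agent_id=1 -> matches Alice
All 7 rows appear; 2 have NULL agent.

SQL:
SELECT a.title, b.name AS agent
FROM tickets a
LEFT JOIN agents b ON a.agent_id = b.id

Result:
title          | agent
---------------+------
Crash on save  | Mia  
Missing icon   | NULL 
Timeout error  | Alice
Wrong timezone | Fiona
Slow page load | Fiona
Export error   | NULL 
Wrong total    | Alice


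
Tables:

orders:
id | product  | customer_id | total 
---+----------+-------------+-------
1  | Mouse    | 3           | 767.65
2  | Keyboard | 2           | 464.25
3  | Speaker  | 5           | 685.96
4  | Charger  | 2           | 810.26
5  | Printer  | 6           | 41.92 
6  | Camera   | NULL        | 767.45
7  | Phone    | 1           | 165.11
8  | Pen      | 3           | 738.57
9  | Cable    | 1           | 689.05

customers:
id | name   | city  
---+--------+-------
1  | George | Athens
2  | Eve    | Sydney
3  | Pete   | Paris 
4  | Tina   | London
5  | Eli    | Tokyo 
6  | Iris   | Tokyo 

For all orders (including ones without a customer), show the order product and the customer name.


LEFT JOIN keeps every row from orders (the left table); where customer_id has no match in customers, the customer columns become NULL. Walk through each order:
  - order 1 (Mouse): customer_id=3 -> matches Pete
  - order 2 (Keyboard): customer_id=2 -> matches Eve
  - order 3 (Speaker): customer_id=5 -> matches Eli
  - order 4 (Charger): customer_id=2 -> matches Eve
  - order 5 (Printer): customer_id=6 -> matches Iris
  - order 6 (Camera): customer_id=NULL, no match -> kept with NULL
  - order 7 (Phone): customer_id=1 -> matches George
  - order 8 (Pen): customer_id=3 -> matches Pete
  - order 9 (Cable): customer_id=1 -> matches George
All 9 rows appear; 1 has NULL customer.

SQL:
SELECT a.product, b.name AS customer
FROM orders a
LEFT JOIN customers b ON a.customer_id = b.id

Result:
product  | customer
---------+---------
Mouse    | Pete    
Keyboard | Eve     
Speaker  | Eli     
Charger  | Eve     
Printer  | Iris    
Camera   | NULL    
Phone    | George  
Pen      | Pete    
Cable    | George  


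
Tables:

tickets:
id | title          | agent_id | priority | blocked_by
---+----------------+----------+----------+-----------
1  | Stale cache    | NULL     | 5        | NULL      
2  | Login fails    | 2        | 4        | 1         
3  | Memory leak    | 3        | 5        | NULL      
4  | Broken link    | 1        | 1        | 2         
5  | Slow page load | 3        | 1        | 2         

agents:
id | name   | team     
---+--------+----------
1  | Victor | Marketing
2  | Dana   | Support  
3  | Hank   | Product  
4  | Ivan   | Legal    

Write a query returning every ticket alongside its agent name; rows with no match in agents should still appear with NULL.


LEFT JOIN keeps every row from tickets (the left table); where agent_id has no match in agents, the agent columns become NULL. Walk through each ticket:
  - ticket 1 (Stale cache): agent_id=NULL, no match -> kept with NULL
  - ticket 2 (Login fails): agent_id=2 -> matches Dana
  - ticket 3 (Memory leak): agent_id=3 -> matches Hank
  - ticket 4 (Broken link): agent_id=1 -> matches Victor
  - ticket 5 (Slow page load): agent_id=3 -> matches Hank
All 5 rows appear; 1 has NULL agent.

SQL:
SELECT a.title, b.name AS agent
FROM tickets a
LEFT JOIN agents b ON a.agent_id = b.id

Result:
title          | agent 
---------------+-------
Stale cache    | NULL  
Login fails    | Dana  
Memory leak    | Hank  
Broken link    | Victor
Slow page load | Hank  


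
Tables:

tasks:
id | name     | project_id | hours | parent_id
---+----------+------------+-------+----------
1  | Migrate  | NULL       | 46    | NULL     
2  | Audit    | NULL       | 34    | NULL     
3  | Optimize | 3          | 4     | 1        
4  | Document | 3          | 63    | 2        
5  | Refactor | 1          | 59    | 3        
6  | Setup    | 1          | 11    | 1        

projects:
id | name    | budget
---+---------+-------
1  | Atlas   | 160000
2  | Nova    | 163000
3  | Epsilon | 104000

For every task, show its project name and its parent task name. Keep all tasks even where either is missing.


Two LEFT JOINs from the same base table tasks: one to projects via project_id, one to tasks itself via parent_id. Both are LEFT so every task is preserved.
Match against projects:
  - task 1 (Migrate): project_id=NULL, no match -> kept with NULL
  - task 2 (Audit): project_id=NULL, no match -> kept with NULL
  - task 3 (Optimize): project_id=3 -> matches Epsilon
  - task 4 (Document): project_id=3 -> matches Epsilon
  - task 5 (Refactor): project_id=1 -> matches Atlas
  - task 6 (Setup): project_id=1 -> matches Atlas
Match against tasks (self):
  - task 1 (Migrate): parent_id=NULL -> NULL
  - task 2 (Audit): parent_id=NULL -> NULL
  - task 3 (Optimize): parent_id=1 -> Migrate
  - task 4 (Document): parent_id=2 -> Audit
  - task 5 (Refactor): parent_id=3 -> Optimize
  - task 6 (Setup): parent_id=1 -> Migrate

SQL:
SELECT a.name, b.name AS project, c.name AS parent
FROM tasks a
LEFT JOIN projects b ON a.project_id = b.id
LEFT JOIN tasks c ON a.parent_id = c.id

Result:
name     | project | parent  
---------+---------+---------
Migrate  | NULL    | NULL    
Audit    | NULL    | NULL    
Optimize | Epsilon | Migrate 
Document | Epsilon | Audit   
Refactor | Atlas   | Optimize
Setup    | Atlas   | Migrate 
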